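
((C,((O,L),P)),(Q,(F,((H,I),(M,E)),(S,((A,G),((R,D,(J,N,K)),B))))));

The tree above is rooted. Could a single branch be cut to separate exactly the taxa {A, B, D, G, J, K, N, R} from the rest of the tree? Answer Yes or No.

Yes

The most recent common ancestor of these taxa subtends ((A,G),((R,D,(J,N,K)),B)).
That clade has exactly 8 tips — every listed taxon and nothing else — so the group is monophyletic.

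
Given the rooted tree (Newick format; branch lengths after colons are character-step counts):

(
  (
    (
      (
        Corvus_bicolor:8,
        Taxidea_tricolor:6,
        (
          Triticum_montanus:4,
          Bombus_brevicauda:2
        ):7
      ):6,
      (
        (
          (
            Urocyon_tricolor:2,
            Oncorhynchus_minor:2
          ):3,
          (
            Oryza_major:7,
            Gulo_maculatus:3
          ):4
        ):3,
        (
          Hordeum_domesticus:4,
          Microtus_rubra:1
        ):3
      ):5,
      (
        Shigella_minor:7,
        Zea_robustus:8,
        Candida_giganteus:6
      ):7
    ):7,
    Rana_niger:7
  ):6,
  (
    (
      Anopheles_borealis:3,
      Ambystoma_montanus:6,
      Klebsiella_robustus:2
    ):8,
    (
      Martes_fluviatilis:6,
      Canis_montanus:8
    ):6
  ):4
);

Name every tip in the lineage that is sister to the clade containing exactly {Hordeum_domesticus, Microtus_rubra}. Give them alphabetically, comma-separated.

The clade containing exactly {Hordeum_domesticus, Microtus_rubra} attaches to the tree at the node subtending (((Urocyon_tricolor,Oncorhynchus_minor),(Oryza_major,Gulo_maculatus)),(Hordeum_domesticus,Microtus_rubra)).
The other lineage descending from that same node — the sister group — is ((Urocyon_tricolor,Oncorhynchus_minor),(Oryza_major,Gulo_maculatus)); its 4 tips in alphabetical order are the answer.

Gulo_maculatus, Oncorhynchus_minor, Oryza_major, Urocyon_tricolor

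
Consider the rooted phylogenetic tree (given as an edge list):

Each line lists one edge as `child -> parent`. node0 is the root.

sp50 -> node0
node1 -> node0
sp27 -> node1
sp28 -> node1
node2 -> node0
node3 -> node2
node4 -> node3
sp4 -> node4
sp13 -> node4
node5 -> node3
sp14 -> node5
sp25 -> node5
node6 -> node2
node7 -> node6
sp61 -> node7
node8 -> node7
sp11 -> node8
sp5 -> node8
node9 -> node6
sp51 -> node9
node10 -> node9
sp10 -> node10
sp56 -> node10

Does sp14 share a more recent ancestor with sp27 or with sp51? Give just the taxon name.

The MRCA of sp14 and sp51 subtends (((sp4,sp13),(sp14,sp25)),((sp61,(sp11,sp5)),(sp51,(sp10,sp56)))) (10 taxa).
The MRCA of sp14 and sp27 is the root, subtending the entire tree (13 taxa).
The first is nested inside the second, so sp14 shares a more recent common ancestor with sp51.

sp51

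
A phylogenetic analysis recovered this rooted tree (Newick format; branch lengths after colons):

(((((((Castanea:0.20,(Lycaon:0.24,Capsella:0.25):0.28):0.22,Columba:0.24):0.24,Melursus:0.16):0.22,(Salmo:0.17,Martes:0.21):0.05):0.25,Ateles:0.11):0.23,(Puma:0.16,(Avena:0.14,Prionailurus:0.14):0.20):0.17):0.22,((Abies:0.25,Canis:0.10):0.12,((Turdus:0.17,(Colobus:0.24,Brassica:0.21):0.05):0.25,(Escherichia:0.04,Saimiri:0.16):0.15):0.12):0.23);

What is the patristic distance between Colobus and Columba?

2.29

The path runs Colobus → … → MRCA → … → Columba; the MRCA is the root of the tree.
Branch lengths along that path: 0.24 + 0.05 + 0.25 + 0.12 + 0.23 + 0.22 + 0.23 + 0.25 + 0.22 + 0.24 + 0.24 = 2.29.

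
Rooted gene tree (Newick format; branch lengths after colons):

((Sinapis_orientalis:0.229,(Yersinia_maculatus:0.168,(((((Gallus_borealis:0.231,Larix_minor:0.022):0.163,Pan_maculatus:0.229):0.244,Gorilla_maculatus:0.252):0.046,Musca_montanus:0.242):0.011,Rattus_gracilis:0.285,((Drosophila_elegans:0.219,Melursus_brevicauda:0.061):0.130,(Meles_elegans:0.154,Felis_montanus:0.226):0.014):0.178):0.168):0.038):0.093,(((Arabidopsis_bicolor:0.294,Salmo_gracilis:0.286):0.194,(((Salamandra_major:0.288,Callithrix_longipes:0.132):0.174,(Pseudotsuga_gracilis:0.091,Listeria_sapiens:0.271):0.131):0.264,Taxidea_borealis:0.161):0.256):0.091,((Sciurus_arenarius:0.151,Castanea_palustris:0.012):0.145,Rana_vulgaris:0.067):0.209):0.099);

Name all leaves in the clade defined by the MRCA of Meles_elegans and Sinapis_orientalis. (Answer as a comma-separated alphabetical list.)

Drosophila_elegans, Felis_montanus, Gallus_borealis, Gorilla_maculatus, Larix_minor, Meles_elegans, Melursus_brevicauda, Musca_montanus, Pan_maculatus, Rattus_gracilis, Sinapis_orientalis, Yersinia_maculatus

Tracing Meles_elegans: it sits inside (Meles_elegans,Felis_montanus).
Tracing Sinapis_orientalis: it sits inside (Sinapis_orientalis,(Yersinia_maculatus,(((((Gallus_borealis,Larix_minor),Pan_maculatus),Gorilla_maculatus),Musca_montanus),Rattus_gracilis,((Drosophila_elegans,Melursus_brevicauda),(Meles_elegans,Felis_montanus))))).
The smallest clade enclosing both is (Sinapis_orientalis,(Yersinia_maculatus,(((((Gallus_borealis,Larix_minor),Pan_maculatus),Gorilla_maculatus),Musca_montanus),Rattus_gracilis,((Drosophila_elegans,Melursus_brevicauda),(Meles_elegans,Felis_montanus))))); the answer is its 12 terminal taxa in alphabetical order.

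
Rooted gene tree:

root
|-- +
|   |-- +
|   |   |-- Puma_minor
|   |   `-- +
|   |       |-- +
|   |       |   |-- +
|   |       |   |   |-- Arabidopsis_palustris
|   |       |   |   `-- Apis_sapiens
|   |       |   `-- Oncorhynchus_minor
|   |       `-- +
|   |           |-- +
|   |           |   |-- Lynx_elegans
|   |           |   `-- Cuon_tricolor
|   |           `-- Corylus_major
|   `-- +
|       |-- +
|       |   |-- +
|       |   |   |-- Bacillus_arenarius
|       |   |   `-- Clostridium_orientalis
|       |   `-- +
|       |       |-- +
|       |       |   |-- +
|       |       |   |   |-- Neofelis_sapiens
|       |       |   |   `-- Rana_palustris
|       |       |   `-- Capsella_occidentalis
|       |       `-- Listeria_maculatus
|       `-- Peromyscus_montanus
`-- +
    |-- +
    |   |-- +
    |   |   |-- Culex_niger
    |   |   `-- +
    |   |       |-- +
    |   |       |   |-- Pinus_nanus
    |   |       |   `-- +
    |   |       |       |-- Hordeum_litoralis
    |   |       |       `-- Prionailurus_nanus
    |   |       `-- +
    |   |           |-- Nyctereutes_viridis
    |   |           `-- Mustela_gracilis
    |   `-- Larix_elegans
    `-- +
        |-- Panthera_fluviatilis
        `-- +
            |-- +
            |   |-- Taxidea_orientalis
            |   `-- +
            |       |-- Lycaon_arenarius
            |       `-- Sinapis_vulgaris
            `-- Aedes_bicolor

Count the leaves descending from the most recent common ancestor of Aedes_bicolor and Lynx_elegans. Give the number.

The MRCA of Aedes_bicolor and Lynx_elegans is the root, so the clade is the entire tree.
That clade contains 26 terminal taxa: Aedes_bicolor, Apis_sapiens, Arabidopsis_palustris, Bacillus_arenarius, Capsella_occidentalis, Clostridium_orientalis, Corylus_major, Culex_niger, Cuon_tricolor, Hordeum_litoralis, Larix_elegans, Listeria_maculatus, Lycaon_arenarius, Lynx_elegans, Mustela_gracilis, Neofelis_sapiens, Nyctereutes_viridis, Oncorhynchus_minor, Panthera_fluviatilis, Peromyscus_montanus, Pinus_nanus, Prionailurus_nanus, Puma_minor, Rana_palustris, Sinapis_vulgaris, Taxidea_orientalis.

26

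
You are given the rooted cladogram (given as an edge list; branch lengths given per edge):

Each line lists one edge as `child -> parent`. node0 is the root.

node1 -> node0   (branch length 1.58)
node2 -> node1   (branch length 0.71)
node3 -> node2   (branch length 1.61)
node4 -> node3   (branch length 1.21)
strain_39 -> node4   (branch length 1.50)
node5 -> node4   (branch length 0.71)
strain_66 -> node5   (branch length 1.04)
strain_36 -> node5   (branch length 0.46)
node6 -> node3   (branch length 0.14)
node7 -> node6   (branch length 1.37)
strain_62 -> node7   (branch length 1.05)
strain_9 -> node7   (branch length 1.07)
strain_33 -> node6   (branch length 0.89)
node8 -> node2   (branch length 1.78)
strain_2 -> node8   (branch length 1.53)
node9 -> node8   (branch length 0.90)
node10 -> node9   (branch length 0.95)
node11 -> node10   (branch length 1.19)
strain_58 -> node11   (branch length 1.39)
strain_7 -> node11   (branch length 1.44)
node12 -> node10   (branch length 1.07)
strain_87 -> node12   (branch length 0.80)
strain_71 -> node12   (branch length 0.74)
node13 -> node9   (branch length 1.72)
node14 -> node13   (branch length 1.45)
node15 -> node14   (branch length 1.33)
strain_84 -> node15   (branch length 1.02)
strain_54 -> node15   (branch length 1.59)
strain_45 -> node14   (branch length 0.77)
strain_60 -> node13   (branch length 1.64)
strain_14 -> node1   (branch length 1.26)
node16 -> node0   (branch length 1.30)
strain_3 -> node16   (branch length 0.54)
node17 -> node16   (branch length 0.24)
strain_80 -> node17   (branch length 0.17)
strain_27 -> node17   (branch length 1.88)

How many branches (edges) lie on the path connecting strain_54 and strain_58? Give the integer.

The MRCA of strain_54 and strain_58 is the node subtending (((strain_58,strain_7),(strain_87,strain_71)),(((strain_84,strain_54),strain_45),strain_60)).
From strain_54 up to that node: 4 branches. From strain_58 up to the same node: 3 branches. Total: 4 + 3 = 7.

7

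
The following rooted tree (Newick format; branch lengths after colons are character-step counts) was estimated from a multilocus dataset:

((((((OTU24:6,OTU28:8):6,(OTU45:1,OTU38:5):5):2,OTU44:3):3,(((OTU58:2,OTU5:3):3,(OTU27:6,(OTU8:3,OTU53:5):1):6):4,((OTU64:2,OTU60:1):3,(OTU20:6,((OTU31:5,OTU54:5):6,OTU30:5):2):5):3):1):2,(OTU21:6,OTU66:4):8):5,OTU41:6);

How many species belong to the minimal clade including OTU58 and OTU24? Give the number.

16

The MRCA of OTU58 and OTU24 is the node subtending ((((OTU24,OTU28),(OTU45,OTU38)),OTU44),(((OTU58,OTU5),(OTU27,(OTU8,OTU53))),((OTU64,OTU60),(OTU20,((OTU31,OTU54),OTU30))))).
That clade contains 16 terminal taxa: OTU20, OTU24, OTU27, OTU28, OTU30, OTU31, OTU38, OTU44, OTU45, OTU5, OTU53, OTU54, OTU58, OTU60, OTU64, OTU8.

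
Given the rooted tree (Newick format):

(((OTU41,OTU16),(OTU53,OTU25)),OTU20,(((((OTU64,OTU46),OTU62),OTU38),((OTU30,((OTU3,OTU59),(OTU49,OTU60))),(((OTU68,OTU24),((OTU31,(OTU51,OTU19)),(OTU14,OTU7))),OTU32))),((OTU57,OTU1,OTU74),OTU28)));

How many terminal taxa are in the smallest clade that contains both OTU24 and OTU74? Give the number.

21

The MRCA of OTU24 and OTU74 is the node subtending (((((OTU64,OTU46),OTU62),OTU38),((OTU30,((OTU3,OTU59),(OTU49,OTU60))),(((OTU68,OTU24),((OTU31,(OTU51,OTU19)),(OTU14,OTU7))),OTU32))),((OTU57,OTU1,OTU74),OTU28)).
That clade contains 21 terminal taxa: OTU1, OTU14, OTU19, OTU24, OTU28, OTU3, OTU30, OTU31, OTU32, OTU38, OTU46, OTU49, OTU51, OTU57, OTU59, OTU60, OTU62, OTU64, OTU68, OTU7, OTU74.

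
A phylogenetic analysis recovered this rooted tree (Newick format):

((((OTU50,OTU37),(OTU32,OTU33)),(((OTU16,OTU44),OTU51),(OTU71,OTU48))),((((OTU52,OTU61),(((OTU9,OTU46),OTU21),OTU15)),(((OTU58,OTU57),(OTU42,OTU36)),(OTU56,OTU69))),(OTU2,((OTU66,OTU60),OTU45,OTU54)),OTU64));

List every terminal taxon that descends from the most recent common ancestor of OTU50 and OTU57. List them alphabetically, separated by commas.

OTU15, OTU16, OTU2, OTU21, OTU32, OTU33, OTU36, OTU37, OTU42, OTU44, OTU45, OTU46, OTU48, OTU50, OTU51, OTU52, OTU54, OTU56, OTU57, OTU58, OTU60, OTU61, OTU64, OTU66, OTU69, OTU71, OTU9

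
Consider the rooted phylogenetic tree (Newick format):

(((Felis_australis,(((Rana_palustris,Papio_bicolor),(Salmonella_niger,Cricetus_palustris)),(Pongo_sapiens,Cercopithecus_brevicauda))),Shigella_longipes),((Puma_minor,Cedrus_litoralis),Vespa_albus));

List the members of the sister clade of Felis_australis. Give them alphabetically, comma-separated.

Felis_australis attaches to the tree at the node subtending (Felis_australis,(((Rana_palustris,Papio_bicolor),(Salmonella_niger,Cricetus_palustris)),(Pongo_sapiens,Cercopithecus_brevicauda))).
The other lineage descending from that same node — the sister group — is (((Rana_palustris,Papio_bicolor),(Salmonella_niger,Cricetus_palustris)),(Pongo_sapiens,Cercopithecus_brevicauda)); its 6 tips in alphabetical order are the answer.

Cercopithecus_brevicauda, Cricetus_palustris, Papio_bicolor, Pongo_sapiens, Rana_palustris, Salmonella_niger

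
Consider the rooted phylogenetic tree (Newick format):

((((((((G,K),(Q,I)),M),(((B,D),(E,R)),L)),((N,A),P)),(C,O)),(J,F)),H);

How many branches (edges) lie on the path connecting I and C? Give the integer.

The MRCA of I and C is the node subtending ((((((G,K),(Q,I)),M),(((B,D),(E,R)),L)),((N,A),P)),(C,O)).
From I up to that node: 6 branches. From C up to the same node: 2 branches. Total: 6 + 2 = 8.

8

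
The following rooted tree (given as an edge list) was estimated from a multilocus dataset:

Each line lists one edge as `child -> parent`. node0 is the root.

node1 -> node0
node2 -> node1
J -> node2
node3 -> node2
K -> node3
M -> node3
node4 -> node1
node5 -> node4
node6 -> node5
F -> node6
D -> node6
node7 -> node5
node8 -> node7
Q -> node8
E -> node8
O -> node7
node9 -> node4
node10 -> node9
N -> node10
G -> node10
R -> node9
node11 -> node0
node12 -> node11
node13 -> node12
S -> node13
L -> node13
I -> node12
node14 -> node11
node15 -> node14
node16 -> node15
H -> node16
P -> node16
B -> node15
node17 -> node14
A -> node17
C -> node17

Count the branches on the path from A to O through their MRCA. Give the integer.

9

The MRCA of A and O is the root of the tree.
From A up to that node: 4 branches. From O up to the same node: 5 branches. Total: 4 + 5 = 9.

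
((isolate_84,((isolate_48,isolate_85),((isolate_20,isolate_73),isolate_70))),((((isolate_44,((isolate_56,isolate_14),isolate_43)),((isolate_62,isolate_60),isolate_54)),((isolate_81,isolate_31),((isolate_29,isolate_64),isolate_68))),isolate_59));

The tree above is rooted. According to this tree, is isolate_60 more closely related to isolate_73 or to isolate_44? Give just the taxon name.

The MRCA of isolate_60 and isolate_44 subtends ((isolate_44,((isolate_56,isolate_14),isolate_43)),((isolate_62,isolate_60),isolate_54)) (7 taxa).
The MRCA of isolate_60 and isolate_73 is the root, subtending the entire tree (19 taxa).
The first is nested inside the second, so isolate_60 shares a more recent common ancestor with isolate_44.

isolate_44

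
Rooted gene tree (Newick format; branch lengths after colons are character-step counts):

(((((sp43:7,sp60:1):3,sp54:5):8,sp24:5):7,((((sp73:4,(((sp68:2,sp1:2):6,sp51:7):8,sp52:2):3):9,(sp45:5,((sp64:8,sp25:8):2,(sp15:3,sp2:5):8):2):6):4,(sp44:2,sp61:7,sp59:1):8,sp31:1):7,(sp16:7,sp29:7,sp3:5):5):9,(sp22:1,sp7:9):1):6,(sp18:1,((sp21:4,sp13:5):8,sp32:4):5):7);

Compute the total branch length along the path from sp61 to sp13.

62

The path runs sp61 → … → MRCA → … → sp13; the MRCA is the root of the tree.
Branch lengths along that path: 7 + 8 + 7 + 9 + 6 + 7 + 5 + 8 + 5 = 62.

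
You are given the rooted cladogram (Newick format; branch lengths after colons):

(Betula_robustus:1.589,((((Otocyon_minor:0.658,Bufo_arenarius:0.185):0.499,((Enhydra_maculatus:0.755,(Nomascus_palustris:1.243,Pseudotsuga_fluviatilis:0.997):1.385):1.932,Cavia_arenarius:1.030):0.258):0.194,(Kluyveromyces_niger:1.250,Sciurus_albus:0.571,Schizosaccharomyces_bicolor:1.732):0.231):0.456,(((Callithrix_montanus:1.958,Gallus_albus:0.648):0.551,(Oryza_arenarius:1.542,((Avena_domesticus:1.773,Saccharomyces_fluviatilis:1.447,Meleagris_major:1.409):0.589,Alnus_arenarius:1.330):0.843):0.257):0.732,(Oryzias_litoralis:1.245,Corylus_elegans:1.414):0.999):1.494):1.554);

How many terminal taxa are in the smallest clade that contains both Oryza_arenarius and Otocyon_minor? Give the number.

The MRCA of Oryza_arenarius and Otocyon_minor is the node subtending ((((Otocyon_minor,Bufo_arenarius),((Enhydra_maculatus,(Nomascus_palustris,Pseudotsuga_fluviatilis)),Cavia_arenarius)),(Kluyveromyces_niger,Sciurus_albus,Schizosaccharomyces_bicolor)),(((Callithrix_montanus,Gallus_albus),(Oryza_arenarius,((Avena_domesticus,Saccharomyces_fluviatilis,Meleagris_major),Alnus_arenarius))),(Oryzias_litoralis,Corylus_elegans))).
That clade contains 18 terminal taxa: Alnus_arenarius, Avena_domesticus, Bufo_arenarius, Callithrix_montanus, Cavia_arenarius, Corylus_elegans, Enhydra_maculatus, Gallus_albus, Kluyveromyces_niger, Meleagris_major, Nomascus_palustris, Oryza_arenarius, Oryzias_litoralis, Otocyon_minor, Pseudotsuga_fluviatilis, Saccharomyces_fluviatilis, Schizosaccharomyces_bicolor, Sciurus_albus.

18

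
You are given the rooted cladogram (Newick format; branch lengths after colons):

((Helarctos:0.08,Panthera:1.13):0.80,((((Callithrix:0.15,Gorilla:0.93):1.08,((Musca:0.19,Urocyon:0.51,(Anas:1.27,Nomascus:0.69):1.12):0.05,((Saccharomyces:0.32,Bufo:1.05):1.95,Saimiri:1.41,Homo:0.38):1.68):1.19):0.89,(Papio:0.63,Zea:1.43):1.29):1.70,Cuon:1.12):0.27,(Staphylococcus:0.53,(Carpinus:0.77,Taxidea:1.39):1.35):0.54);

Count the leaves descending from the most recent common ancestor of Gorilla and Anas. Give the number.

10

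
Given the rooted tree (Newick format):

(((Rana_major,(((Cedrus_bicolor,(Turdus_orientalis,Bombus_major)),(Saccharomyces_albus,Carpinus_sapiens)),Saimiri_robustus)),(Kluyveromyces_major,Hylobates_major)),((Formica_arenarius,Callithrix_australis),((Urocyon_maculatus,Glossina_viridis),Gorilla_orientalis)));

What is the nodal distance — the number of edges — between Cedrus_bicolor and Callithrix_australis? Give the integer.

9

The MRCA of Cedrus_bicolor and Callithrix_australis is the root of the tree.
From Cedrus_bicolor up to that node: 6 branches. From Callithrix_australis up to the same node: 3 branches. Total: 6 + 3 = 9.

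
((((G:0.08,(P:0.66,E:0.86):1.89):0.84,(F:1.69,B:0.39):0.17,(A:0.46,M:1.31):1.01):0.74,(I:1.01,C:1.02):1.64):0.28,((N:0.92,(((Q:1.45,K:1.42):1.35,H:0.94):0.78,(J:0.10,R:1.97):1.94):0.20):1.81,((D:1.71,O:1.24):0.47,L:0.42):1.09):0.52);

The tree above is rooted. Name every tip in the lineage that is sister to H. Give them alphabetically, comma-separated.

K, Q

H attaches to the tree at the node subtending ((Q,K),H).
The other lineage descending from that same node — the sister group — is (Q,K); its 2 tips in alphabetical order are the answer.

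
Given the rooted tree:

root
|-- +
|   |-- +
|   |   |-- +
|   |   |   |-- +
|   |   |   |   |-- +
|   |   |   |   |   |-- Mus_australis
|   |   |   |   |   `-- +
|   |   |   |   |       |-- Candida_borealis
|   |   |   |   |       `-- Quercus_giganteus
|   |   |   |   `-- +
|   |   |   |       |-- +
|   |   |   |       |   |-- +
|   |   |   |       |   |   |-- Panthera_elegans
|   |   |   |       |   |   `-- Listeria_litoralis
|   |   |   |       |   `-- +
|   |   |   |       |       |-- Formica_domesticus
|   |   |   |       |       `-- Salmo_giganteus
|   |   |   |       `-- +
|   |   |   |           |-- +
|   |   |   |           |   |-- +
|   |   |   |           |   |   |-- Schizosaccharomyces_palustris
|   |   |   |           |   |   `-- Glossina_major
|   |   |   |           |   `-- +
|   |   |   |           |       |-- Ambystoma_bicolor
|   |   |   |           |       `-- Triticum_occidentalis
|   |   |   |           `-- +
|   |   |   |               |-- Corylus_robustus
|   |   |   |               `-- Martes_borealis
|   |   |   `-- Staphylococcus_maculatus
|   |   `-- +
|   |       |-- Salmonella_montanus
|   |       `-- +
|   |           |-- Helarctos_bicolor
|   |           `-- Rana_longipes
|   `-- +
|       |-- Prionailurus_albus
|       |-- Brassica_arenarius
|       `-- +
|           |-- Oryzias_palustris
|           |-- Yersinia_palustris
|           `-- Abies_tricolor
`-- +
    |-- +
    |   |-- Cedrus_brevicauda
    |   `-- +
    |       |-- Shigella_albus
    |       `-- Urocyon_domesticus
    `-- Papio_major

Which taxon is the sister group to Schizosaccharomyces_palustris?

Schizosaccharomyces_palustris attaches to the tree at the node subtending (Schizosaccharomyces_palustris,Glossina_major).
The other lineage descending from that same node — the sister group — is the single tip Glossina_major.

Glossina_major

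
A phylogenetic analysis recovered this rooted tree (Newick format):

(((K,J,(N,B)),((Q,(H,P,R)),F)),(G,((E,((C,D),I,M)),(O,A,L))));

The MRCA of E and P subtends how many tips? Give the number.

The MRCA of E and P is the root, so the clade is the entire tree.
That clade contains 18 terminal taxa: A, B, C, D, E, F, G, H, I, J, K, L, M, N, O, P, Q, R.

18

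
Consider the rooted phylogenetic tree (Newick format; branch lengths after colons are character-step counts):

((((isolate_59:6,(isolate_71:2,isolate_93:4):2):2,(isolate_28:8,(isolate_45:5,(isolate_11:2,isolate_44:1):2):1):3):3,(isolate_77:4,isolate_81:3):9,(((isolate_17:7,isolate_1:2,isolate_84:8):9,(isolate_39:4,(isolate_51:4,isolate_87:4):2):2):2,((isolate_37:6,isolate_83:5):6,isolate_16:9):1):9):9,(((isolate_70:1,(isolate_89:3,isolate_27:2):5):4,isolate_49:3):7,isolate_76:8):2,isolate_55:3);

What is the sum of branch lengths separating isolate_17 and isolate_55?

39

The path runs isolate_17 → … → MRCA → … → isolate_55; the MRCA is the root of the tree.
Branch lengths along that path: 7 + 9 + 2 + 9 + 9 + 3 = 39.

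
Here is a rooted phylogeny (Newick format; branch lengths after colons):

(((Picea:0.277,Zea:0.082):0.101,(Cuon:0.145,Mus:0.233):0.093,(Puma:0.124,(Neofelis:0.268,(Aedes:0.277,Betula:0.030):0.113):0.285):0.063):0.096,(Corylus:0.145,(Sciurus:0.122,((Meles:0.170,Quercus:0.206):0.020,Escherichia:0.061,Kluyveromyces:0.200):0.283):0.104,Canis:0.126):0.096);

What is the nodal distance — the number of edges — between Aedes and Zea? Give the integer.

The MRCA of Aedes and Zea is the node subtending ((Picea,Zea),(Cuon,Mus),(Puma,(Neofelis,(Aedes,Betula)))).
From Aedes up to that node: 4 branches. From Zea up to the same node: 2 branches. Total: 4 + 2 = 6.

6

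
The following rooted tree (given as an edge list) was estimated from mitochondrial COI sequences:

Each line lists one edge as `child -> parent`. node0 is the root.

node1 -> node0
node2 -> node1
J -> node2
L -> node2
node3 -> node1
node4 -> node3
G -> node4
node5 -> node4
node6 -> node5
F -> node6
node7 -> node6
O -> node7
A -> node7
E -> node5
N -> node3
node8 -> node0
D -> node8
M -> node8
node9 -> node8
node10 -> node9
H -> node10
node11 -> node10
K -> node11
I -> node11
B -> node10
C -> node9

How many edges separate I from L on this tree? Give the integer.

The MRCA of I and L is the root of the tree.
From I up to that node: 5 branches. From L up to the same node: 3 branches. Total: 5 + 3 = 8.

8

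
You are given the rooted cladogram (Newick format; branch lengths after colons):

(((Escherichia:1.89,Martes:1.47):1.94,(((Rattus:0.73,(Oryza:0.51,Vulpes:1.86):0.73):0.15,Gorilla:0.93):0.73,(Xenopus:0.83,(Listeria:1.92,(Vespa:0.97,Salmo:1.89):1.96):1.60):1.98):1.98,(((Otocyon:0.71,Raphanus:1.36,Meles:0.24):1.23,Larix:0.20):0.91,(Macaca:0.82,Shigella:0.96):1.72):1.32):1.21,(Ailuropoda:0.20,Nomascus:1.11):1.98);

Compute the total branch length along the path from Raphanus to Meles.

The path runs Raphanus → … → MRCA → … → Meles; the MRCA is the node subtending (Otocyon,Raphanus,Meles).
Branch lengths along that path: 1.36 + 0.24 = 1.60.

1.60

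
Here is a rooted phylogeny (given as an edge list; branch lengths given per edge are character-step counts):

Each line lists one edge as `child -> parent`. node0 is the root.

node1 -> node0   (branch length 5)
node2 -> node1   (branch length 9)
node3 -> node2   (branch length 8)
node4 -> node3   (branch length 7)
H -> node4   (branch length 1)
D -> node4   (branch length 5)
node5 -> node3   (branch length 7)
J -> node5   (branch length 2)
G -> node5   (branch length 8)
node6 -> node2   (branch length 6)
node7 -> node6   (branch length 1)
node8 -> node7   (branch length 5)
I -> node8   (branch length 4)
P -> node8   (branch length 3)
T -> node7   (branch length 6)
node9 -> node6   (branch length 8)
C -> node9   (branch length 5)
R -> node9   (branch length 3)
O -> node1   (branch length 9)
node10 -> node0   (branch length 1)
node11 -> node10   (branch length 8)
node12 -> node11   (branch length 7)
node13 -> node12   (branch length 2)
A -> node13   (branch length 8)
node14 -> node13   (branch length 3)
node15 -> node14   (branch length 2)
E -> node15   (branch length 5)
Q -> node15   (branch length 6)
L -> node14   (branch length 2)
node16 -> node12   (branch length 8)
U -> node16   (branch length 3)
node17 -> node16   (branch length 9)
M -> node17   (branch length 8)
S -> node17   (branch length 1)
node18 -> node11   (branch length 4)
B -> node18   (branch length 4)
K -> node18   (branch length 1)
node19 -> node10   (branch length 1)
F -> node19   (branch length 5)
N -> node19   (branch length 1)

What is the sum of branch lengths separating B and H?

The path runs B → … → MRCA → … → H; the MRCA is the root of the tree.
Branch lengths along that path: 4 + 4 + 8 + 1 + 5 + 9 + 8 + 7 + 1 = 47.

47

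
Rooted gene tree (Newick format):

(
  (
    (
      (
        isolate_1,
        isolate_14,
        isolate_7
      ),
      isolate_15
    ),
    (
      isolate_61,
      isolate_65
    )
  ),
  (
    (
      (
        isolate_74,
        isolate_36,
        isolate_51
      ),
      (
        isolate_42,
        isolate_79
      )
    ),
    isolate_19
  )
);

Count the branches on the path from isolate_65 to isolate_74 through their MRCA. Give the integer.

The MRCA of isolate_65 and isolate_74 is the root of the tree.
From isolate_65 up to that node: 3 branches. From isolate_74 up to the same node: 4 branches. Total: 3 + 4 = 7.

7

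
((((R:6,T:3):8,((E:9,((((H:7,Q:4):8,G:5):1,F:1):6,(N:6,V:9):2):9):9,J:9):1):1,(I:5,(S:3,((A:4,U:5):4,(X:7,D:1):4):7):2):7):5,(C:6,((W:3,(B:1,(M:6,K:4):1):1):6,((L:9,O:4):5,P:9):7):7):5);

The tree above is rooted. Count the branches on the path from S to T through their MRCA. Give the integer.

6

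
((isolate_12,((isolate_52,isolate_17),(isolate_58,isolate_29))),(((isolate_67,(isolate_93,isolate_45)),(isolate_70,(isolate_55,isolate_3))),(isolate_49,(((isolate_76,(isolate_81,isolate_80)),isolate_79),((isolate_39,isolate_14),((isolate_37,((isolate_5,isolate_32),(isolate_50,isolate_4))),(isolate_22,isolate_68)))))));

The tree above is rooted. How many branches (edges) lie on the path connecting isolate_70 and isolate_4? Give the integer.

The MRCA of isolate_70 and isolate_4 is the node subtending (((isolate_67,(isolate_93,isolate_45)),(isolate_70,(isolate_55,isolate_3))),(isolate_49,(((isolate_76,(isolate_81,isolate_80)),isolate_79),((isolate_39,isolate_14),((isolate_37,((isolate_5,isolate_32),(isolate_50,isolate_4))),(isolate_22,isolate_68)))))).
From isolate_70 up to that node: 3 branches. From isolate_4 up to the same node: 8 branches. Total: 3 + 8 = 11.

11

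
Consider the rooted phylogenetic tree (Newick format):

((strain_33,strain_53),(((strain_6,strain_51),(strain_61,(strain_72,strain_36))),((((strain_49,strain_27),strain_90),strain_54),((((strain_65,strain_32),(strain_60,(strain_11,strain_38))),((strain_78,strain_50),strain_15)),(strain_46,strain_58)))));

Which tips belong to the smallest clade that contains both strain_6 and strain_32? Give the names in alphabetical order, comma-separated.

strain_11, strain_15, strain_27, strain_32, strain_36, strain_38, strain_46, strain_49, strain_50, strain_51, strain_54, strain_58, strain_6, strain_60, strain_61, strain_65, strain_72, strain_78, strain_90

Tracing strain_6: it sits inside (strain_6,strain_51).
Tracing strain_32: it sits inside (strain_65,strain_32).
The smallest clade enclosing both is (((strain_6,strain_51),(strain_61,(strain_72,strain_36))),((((strain_49,strain_27),strain_90),strain_54),((((strain_65,strain_32),(strain_60,(strain_11,strain_38))),((strain_78,strain_50),strain_15)),(strain_46,strain_58)))); the answer is its 19 terminal taxa in alphabetical order.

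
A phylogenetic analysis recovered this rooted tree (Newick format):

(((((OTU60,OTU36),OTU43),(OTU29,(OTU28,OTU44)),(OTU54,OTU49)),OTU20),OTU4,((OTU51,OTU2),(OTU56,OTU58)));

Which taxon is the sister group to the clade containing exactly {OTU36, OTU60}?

OTU43

The clade containing exactly {OTU36, OTU60} attaches to the tree at the node subtending ((OTU60,OTU36),OTU43).
The other lineage descending from that same node — the sister group — is the single tip OTU43.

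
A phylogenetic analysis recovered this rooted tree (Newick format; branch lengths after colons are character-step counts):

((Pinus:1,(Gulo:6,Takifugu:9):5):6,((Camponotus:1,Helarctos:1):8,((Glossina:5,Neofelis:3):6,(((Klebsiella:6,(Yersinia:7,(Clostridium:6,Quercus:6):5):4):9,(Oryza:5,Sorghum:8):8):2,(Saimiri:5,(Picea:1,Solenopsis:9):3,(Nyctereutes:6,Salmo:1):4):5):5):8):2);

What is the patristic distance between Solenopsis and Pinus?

The path runs Solenopsis → … → MRCA → … → Pinus; the MRCA is the root of the tree.
Branch lengths along that path: 9 + 3 + 5 + 5 + 8 + 2 + 6 + 1 = 39.

39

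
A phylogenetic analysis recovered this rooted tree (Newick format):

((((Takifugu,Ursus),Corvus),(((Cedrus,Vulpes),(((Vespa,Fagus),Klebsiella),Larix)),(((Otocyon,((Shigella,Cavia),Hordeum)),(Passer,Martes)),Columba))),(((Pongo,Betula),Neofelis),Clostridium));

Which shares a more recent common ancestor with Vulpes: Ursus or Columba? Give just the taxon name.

Columba

The MRCA of Vulpes and Columba subtends (((Cedrus,Vulpes),(((Vespa,Fagus),Klebsiella),Larix)),(((Otocyon,((Shigella,Cavia),Hordeum)),(Passer,Martes)),Columba)) (13 taxa).
The MRCA of Vulpes and Ursus subtends (((Takifugu,Ursus),Corvus),(((Cedrus,Vulpes),(((Vespa,Fagus),Klebsiella),Larix)),(((Otocyon,((Shigella,Cavia),Hordeum)),(Passer,Martes)),Columba))) (16 taxa).
The first is nested inside the second, so Vulpes shares a more recent common ancestor with Columba.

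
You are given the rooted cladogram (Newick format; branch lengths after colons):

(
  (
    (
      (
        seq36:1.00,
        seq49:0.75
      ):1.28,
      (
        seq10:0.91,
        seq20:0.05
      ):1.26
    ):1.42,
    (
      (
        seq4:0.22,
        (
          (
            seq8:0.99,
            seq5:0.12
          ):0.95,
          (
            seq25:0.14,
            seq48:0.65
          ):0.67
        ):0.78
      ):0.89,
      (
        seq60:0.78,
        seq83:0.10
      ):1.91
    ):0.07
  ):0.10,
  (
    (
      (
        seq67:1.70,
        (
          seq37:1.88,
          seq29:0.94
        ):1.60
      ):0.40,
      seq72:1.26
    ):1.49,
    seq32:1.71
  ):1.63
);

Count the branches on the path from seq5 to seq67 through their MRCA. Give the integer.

10

The MRCA of seq5 and seq67 is the root of the tree.
From seq5 up to that node: 6 branches. From seq67 up to the same node: 4 branches. Total: 6 + 4 = 10.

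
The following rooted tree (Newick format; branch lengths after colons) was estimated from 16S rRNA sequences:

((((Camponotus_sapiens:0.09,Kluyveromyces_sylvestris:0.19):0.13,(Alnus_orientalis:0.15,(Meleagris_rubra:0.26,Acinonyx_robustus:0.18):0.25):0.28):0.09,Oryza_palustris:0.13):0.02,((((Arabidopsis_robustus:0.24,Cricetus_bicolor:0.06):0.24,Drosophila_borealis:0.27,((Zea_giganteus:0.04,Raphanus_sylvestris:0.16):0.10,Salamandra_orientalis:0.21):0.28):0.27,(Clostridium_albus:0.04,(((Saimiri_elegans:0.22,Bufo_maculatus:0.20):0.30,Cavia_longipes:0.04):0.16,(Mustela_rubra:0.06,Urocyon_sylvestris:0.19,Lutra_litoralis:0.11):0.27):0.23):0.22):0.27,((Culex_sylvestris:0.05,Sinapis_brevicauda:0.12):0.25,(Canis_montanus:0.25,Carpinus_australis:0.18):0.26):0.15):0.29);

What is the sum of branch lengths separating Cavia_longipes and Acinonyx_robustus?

2.03

The path runs Cavia_longipes → … → MRCA → … → Acinonyx_robustus; the MRCA is the root of the tree.
Branch lengths along that path: 0.04 + 0.16 + 0.23 + 0.22 + 0.27 + 0.29 + 0.02 + 0.09 + 0.28 + 0.25 + 0.18 = 2.03.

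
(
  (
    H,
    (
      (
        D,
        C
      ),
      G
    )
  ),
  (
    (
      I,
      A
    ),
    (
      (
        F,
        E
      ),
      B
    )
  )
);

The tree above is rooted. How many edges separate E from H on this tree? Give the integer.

The MRCA of E and H is the root of the tree.
From E up to that node: 4 branches. From H up to the same node: 2 branches. Total: 4 + 2 = 6.

6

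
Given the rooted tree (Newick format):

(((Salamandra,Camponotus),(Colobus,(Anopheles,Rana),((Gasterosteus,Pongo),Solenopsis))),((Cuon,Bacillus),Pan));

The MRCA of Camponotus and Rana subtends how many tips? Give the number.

The MRCA of Camponotus and Rana is the node subtending ((Salamandra,Camponotus),(Colobus,(Anopheles,Rana),((Gasterosteus,Pongo),Solenopsis))).
That clade contains 8 terminal taxa: Anopheles, Camponotus, Colobus, Gasterosteus, Pongo, Rana, Salamandra, Solenopsis.

8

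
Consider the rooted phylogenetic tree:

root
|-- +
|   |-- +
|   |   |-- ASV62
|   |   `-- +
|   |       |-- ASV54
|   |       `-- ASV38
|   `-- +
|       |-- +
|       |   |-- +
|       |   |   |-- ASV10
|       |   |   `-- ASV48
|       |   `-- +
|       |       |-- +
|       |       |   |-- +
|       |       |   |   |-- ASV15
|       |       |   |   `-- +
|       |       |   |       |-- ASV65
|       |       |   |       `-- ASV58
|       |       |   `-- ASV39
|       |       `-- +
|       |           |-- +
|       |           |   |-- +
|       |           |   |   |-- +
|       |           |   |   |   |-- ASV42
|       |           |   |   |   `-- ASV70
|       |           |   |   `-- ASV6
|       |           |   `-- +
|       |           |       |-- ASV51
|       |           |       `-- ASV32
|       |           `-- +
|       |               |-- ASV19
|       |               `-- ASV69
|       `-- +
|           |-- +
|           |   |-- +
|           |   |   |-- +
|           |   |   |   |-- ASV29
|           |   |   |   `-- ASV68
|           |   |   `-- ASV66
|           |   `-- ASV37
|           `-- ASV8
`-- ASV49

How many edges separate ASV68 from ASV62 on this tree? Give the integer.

The MRCA of ASV68 and ASV62 is the node subtending ((ASV62,(ASV54,ASV38)),(((ASV10,ASV48),(((ASV15,(ASV65,ASV58)),ASV39),((((ASV42,ASV70),ASV6),(ASV51,ASV32)),(ASV19,ASV69)))),((((ASV29,ASV68),ASV66),ASV37),ASV8))).
From ASV68 up to that node: 6 branches. From ASV62 up to the same node: 2 branches. Total: 6 + 2 = 8.

8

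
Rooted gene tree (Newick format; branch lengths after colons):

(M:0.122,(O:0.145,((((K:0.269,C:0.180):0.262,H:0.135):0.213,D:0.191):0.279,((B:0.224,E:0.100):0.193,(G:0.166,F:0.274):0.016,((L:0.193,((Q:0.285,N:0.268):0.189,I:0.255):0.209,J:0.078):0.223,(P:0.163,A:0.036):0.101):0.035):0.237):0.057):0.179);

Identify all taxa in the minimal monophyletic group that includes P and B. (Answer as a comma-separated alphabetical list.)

Tracing P: it sits inside (P,A).
Tracing B: it sits inside (B,E).
The smallest clade enclosing both is ((B,E),(G,F),((L,((Q,N),I),J),(P,A))); the answer is its 11 terminal taxa in alphabetical order.

A, B, E, F, G, I, J, L, N, P, Q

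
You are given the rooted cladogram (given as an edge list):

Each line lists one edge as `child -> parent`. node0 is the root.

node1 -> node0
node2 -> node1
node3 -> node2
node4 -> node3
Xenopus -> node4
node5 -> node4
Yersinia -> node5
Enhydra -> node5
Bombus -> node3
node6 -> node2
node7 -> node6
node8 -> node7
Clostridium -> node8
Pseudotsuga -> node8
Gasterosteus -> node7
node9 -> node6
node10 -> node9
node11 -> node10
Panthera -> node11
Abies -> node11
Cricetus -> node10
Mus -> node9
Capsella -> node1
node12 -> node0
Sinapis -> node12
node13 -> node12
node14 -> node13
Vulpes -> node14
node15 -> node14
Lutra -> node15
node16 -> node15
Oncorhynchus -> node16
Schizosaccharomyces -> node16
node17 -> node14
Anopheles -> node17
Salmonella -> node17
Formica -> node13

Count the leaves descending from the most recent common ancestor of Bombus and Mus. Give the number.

11

The MRCA of Bombus and Mus is the node subtending (((Xenopus,(Yersinia,Enhydra)),Bombus),(((Clostridium,Pseudotsuga),Gasterosteus),(((Panthera,Abies),Cricetus),Mus))).
That clade contains 11 terminal taxa: Abies, Bombus, Clostridium, Cricetus, Enhydra, Gasterosteus, Mus, Panthera, Pseudotsuga, Xenopus, Yersinia.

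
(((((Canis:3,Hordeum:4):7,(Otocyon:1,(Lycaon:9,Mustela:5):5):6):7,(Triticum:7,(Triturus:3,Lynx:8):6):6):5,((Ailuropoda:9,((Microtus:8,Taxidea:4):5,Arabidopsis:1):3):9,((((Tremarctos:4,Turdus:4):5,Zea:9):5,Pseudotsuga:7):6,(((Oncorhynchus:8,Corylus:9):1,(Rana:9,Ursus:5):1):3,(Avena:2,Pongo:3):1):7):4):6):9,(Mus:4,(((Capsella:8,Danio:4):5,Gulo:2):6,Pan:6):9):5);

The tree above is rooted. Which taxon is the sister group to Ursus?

Rana

Ursus attaches to the tree at the node subtending (Rana,Ursus).
The other lineage descending from that same node — the sister group — is the single tip Rana.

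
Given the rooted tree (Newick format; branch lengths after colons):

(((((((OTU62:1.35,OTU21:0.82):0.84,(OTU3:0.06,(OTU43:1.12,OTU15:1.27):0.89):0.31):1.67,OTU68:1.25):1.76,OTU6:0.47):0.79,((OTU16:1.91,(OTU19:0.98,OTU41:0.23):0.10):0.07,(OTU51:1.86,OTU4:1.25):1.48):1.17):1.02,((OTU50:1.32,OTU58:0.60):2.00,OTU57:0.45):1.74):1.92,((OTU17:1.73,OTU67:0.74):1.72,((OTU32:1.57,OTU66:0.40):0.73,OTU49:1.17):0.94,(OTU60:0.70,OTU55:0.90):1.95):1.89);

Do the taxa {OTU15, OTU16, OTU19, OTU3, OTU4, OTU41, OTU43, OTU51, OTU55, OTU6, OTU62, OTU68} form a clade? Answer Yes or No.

No

The MRCA of the listed taxa is the root, so the smallest clade containing them is the whole tree.
That clade also contains OTU17, OTU21, OTU32, OTU49, OTU50, OTU57, OTU58, OTU60, OTU66, OTU67, which are not in the proposed group, so the group is not monophyletic.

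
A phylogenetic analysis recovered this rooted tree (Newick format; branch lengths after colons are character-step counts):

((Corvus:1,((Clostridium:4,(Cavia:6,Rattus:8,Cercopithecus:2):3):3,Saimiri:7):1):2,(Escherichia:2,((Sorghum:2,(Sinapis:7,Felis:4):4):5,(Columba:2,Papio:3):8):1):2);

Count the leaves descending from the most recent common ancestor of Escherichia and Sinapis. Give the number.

6

The MRCA of Escherichia and Sinapis is the node subtending (Escherichia,((Sorghum,(Sinapis,Felis)),(Columba,Papio))).
That clade contains 6 terminal taxa: Columba, Escherichia, Felis, Papio, Sinapis, Sorghum.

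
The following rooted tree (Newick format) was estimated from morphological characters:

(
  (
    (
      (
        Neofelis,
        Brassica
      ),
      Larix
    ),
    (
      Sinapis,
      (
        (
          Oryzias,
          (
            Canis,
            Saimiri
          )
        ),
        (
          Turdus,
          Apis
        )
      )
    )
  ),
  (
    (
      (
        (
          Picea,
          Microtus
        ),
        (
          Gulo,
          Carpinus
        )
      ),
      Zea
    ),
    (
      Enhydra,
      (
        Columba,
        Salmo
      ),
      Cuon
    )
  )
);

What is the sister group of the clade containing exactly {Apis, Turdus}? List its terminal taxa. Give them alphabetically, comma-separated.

Canis, Oryzias, Saimiri

The clade containing exactly {Apis, Turdus} attaches to the tree at the node subtending ((Oryzias,(Canis,Saimiri)),(Turdus,Apis)).
The other lineage descending from that same node — the sister group — is (Oryzias,(Canis,Saimiri)); its 3 tips in alphabetical order are the answer.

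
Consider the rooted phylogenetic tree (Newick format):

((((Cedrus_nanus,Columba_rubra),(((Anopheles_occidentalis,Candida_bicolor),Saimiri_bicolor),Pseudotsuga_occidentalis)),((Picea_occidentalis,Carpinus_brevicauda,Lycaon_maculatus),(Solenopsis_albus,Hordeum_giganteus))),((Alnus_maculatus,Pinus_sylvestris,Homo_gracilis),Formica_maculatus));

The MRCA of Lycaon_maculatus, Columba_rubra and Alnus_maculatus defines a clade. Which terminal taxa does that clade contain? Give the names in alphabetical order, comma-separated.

Tracing Lycaon_maculatus: it sits inside (Picea_occidentalis,Carpinus_brevicauda,Lycaon_maculatus).
Tracing Columba_rubra: it sits inside (Cedrus_nanus,Columba_rubra).
Tracing Alnus_maculatus: it sits inside (Alnus_maculatus,Pinus_sylvestris,Homo_gracilis).
The smallest clade enclosing all 3 is the whole tree (their MRCA is the root), so the answer is all 15 tips in alphabetical order.

Alnus_maculatus, Anopheles_occidentalis, Candida_bicolor, Carpinus_brevicauda, Cedrus_nanus, Columba_rubra, Formica_maculatus, Homo_gracilis, Hordeum_giganteus, Lycaon_maculatus, Picea_occidentalis, Pinus_sylvestris, Pseudotsuga_occidentalis, Saimiri_bicolor, Solenopsis_albus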